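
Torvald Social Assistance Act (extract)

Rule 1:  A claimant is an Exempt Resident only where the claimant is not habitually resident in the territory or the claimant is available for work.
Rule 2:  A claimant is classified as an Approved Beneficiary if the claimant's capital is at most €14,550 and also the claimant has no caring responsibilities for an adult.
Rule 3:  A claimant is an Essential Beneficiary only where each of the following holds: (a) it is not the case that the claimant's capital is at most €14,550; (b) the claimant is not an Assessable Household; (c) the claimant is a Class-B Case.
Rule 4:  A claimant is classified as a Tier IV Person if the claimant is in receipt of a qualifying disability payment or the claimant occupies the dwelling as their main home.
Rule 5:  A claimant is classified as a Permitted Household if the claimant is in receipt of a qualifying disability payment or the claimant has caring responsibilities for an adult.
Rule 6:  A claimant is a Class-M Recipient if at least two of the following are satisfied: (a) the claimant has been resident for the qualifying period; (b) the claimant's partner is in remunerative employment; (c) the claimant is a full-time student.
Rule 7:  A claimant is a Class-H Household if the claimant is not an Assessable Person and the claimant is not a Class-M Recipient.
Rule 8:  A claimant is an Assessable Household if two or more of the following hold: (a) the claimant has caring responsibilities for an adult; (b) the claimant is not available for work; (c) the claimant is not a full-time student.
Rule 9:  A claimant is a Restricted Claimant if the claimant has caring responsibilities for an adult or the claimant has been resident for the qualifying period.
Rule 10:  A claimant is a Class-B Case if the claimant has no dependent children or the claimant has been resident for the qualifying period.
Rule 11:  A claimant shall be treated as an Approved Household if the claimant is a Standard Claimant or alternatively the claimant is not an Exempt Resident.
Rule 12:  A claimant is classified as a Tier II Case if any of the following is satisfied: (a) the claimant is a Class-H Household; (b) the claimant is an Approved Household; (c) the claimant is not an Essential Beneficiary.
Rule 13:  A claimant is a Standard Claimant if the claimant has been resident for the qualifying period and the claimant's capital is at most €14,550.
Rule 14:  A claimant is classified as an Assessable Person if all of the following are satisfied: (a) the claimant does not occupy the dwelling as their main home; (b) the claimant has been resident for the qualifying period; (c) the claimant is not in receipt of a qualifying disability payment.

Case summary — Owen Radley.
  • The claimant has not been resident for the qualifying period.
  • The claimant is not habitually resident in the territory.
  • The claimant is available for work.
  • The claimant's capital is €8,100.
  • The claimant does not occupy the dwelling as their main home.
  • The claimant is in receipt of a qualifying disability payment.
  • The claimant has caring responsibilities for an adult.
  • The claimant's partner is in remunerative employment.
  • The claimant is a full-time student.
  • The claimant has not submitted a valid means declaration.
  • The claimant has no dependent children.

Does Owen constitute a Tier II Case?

Yes

rule 14 — Assessable Person: [the claimant does not occupy the dwelling as their main home? yes] AND [the claimant has been resident for the qualifying period? no] AND [the claimant is not in receipt of a qualifying disability payment? no] → not satisfied.
rule 6 — Class-M Recipient: the claimant has been resident for the qualifying period? no; the claimant's partner is in remunerative employment? yes; the claimant is a full-time student? yes — 2 of 3 hold (need ≥2) → satisfied.
rule 7 — Class-H Household: [not an Assessable Person (rule 14)? yes] AND [not a Class-M Recipient (rule 6)? no] → not satisfied.
rule 13 — Standard Claimant: [the claimant has been resident for the qualifying period? no] AND [claimant's capital: €8,100 ≤ €14,550? yes] → not satisfied.
rule 1 — Exempt Resident: [the claimant is not habitually resident in the territory? yes] OR [the claimant is available for work? yes] → satisfied.
rule 11 — Approved Household: [Standard Claimant (rule 13)? no] OR [not an Exempt Resident (rule 1)? no] → not satisfied.
rule 8 — Assessable Household: the claimant has caring responsibilities for an adult? yes; the claimant is not available for work? no; the claimant is not a full-time student? no — 1 of 3 hold (need ≥2) → not satisfied.
rule 10 — Class-B Case: [the claimant has no dependent children? yes] OR [the claimant has been resident for the qualifying period? no] → satisfied.
rule 3 — Essential Beneficiary: [claimant's capital: €8,100 ≤ €14,550? yes, so negated condition no] AND [not an Assessable Household (rule 8)? yes] AND [Class-B Case (rule 10)? yes] → not satisfied.
rule 12 — Tier II Case: [Class-H Household (rule 7)? no] OR [Approved Household (rule 11)? no] OR [not an Essential Beneficiary (rule 3)? yes] → satisfied.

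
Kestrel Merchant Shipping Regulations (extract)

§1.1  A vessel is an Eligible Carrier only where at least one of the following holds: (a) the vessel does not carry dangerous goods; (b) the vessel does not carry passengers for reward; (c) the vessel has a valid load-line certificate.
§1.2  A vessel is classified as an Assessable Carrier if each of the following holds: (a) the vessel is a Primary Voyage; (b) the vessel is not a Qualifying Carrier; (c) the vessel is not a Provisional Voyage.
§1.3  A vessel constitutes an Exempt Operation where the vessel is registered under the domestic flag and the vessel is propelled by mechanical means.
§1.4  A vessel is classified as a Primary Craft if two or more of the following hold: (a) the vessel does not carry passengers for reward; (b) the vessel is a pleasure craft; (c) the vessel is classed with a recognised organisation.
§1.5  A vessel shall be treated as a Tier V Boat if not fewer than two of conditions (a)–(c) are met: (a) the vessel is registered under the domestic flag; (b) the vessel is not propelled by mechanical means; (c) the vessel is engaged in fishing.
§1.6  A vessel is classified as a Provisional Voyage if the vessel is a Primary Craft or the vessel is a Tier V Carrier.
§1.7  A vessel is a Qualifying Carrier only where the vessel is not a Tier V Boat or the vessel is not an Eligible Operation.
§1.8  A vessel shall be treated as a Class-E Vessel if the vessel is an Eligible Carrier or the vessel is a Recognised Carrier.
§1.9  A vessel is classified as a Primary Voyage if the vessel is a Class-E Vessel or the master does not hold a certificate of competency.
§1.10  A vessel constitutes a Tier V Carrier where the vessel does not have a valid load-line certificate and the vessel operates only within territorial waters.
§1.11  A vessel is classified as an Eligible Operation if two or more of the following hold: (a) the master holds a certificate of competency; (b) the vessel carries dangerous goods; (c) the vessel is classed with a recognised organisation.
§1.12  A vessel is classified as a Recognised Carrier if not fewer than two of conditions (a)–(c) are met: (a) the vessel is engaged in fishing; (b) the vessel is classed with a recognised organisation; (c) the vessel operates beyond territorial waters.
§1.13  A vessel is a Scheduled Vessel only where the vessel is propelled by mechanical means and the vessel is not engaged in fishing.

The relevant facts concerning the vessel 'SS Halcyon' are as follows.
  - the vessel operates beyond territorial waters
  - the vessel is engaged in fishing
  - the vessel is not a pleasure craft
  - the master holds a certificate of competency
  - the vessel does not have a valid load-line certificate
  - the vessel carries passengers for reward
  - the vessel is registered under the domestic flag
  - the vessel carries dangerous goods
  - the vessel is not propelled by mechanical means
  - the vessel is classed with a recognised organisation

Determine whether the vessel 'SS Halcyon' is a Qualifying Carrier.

Under §1.5: the vessel is registered under the domestic flag? yes; the vessel is not propelled by mechanical means? yes; the vessel is engaged in fishing? yes — 3 of 3 hold (need ≥2) → satisfied.
Under §1.11: the master holds a certificate of competency? yes; the vessel carries dangerous goods? yes; the vessel is classed with a recognised organisation? yes — 3 of 3 hold (need ≥2) → satisfied.
Under §1.7: not a Tier V Boat (§1.5)? no; or not an Eligible Operation (§1.11)? no. So the vessel is not a Qualifying Carrier.

No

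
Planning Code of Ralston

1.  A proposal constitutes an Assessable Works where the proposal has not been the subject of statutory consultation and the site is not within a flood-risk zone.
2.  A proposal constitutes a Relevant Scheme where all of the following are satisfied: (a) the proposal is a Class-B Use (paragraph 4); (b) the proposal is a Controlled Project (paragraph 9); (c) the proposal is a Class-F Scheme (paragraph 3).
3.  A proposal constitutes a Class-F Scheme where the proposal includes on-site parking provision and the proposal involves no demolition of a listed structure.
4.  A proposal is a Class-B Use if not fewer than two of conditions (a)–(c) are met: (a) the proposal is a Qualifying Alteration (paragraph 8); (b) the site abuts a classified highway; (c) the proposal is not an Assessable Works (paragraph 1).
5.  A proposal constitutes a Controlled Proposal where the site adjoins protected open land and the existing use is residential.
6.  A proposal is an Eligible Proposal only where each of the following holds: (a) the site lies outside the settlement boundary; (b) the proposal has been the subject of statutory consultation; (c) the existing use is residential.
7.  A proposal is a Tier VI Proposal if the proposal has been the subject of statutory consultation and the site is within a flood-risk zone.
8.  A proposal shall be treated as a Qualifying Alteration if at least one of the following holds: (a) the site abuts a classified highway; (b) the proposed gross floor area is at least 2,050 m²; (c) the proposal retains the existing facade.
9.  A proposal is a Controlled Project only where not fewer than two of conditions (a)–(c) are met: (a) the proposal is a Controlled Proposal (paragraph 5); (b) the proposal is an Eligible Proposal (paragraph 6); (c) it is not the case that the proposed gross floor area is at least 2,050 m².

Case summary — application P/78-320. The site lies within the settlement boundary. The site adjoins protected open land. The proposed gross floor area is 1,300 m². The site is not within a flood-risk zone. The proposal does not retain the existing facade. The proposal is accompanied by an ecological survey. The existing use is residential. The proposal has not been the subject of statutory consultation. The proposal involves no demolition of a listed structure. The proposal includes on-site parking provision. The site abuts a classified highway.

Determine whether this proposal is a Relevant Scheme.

paragraph 8 — Qualifying Alteration: [the site abuts a classified highway? yes] OR [proposed gross floor area: 1,300 m² ≥ 2,050 m²? no] OR [the proposal retains the existing facade? no] → satisfied.
paragraph 1 — Assessable Works: [the proposal has not been the subject of statutory consultation? yes] AND [the site is not within a flood-risk zone? yes] → satisfied.
paragraph 4 — Class-B Use: Qualifying Alteration (paragraph 8)? yes; the site abuts a classified highway? yes; not an Assessable Works (paragraph 1)? no — 2 of 3 hold (need ≥2) → satisfied.
paragraph 5 — Controlled Proposal: [the site adjoins protected open land? yes] AND [the existing use is residential? yes] → satisfied.
paragraph 6 — Eligible Proposal: [the site lies outside the settlement boundary? no] AND [the proposal has been the subject of statutory consultation? no] AND [the existing use is residential? yes] → not satisfied.
paragraph 9 — Controlled Project: Controlled Proposal (paragraph 5)? yes; Eligible Proposal (paragraph 6)? no; proposed gross floor area: 1,300 m² ≥ 2,050 m²? no, so negated condition yes — 2 of 3 hold (need ≥2) → satisfied.
paragraph 3 — Class-F Scheme: [the proposal includes on-site parking provision? yes] AND [the proposal involves no demolition of a listed structure? yes] → satisfied.
paragraph 2 — Relevant Scheme: [Class-B Use (paragraph 4)? yes] AND [Controlled Project (paragraph 9)? yes] AND [Class-F Scheme (paragraph 3)? yes] → satisfied.

Yes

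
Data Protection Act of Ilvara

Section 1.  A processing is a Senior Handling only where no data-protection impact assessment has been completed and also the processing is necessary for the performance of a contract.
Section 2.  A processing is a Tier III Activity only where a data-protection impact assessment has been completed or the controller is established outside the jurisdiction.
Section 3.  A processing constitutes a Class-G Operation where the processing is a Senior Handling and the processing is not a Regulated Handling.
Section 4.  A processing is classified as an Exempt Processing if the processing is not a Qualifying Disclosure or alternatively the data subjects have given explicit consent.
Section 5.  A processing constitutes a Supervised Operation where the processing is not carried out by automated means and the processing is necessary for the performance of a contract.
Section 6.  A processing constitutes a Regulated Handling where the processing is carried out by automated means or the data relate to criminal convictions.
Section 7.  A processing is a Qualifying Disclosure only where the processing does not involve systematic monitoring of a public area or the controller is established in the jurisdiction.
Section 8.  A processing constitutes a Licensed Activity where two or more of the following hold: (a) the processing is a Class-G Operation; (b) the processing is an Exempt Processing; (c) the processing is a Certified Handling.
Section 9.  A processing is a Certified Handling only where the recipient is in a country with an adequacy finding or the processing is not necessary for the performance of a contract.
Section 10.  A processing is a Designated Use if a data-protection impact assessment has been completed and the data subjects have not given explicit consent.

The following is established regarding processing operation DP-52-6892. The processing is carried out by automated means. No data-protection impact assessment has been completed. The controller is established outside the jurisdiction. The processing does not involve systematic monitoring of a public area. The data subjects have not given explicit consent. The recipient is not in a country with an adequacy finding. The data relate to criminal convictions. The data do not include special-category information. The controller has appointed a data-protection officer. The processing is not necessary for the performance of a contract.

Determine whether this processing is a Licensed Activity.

section 1 — Senior Handling: [no data-protection impact assessment has been completed? yes] AND [the processing is necessary for the performance of a contract? no] → not satisfied.
section 6 — Regulated Handling: [the processing is carried out by automated means? yes] OR [the data relate to criminal convictions? yes] → satisfied.
section 3 — Class-G Operation: [Senior Handling (section 1)? no] AND [not a Regulated Handling (section 6)? no] → not satisfied.
section 7 — Qualifying Disclosure: [the processing does not involve systematic monitoring of a public area? yes] OR [the controller is established in the jurisdiction? no] → satisfied.
section 4 — Exempt Processing: [not a Qualifying Disclosure (section 7)? no] OR [the data subjects have given explicit consent? no] → not satisfied.
section 9 — Certified Handling: [the recipient is in a country with an adequacy finding? no] OR [the processing is not necessary for the performance of a contract? yes] → satisfied.
section 8 — Licensed Activity: Class-G Operation (section 3)? no; Exempt Processing (section 4)? no; Certified Handling (section 9)? yes — 1 of 3 hold (need ≥2) → not satisfied.

No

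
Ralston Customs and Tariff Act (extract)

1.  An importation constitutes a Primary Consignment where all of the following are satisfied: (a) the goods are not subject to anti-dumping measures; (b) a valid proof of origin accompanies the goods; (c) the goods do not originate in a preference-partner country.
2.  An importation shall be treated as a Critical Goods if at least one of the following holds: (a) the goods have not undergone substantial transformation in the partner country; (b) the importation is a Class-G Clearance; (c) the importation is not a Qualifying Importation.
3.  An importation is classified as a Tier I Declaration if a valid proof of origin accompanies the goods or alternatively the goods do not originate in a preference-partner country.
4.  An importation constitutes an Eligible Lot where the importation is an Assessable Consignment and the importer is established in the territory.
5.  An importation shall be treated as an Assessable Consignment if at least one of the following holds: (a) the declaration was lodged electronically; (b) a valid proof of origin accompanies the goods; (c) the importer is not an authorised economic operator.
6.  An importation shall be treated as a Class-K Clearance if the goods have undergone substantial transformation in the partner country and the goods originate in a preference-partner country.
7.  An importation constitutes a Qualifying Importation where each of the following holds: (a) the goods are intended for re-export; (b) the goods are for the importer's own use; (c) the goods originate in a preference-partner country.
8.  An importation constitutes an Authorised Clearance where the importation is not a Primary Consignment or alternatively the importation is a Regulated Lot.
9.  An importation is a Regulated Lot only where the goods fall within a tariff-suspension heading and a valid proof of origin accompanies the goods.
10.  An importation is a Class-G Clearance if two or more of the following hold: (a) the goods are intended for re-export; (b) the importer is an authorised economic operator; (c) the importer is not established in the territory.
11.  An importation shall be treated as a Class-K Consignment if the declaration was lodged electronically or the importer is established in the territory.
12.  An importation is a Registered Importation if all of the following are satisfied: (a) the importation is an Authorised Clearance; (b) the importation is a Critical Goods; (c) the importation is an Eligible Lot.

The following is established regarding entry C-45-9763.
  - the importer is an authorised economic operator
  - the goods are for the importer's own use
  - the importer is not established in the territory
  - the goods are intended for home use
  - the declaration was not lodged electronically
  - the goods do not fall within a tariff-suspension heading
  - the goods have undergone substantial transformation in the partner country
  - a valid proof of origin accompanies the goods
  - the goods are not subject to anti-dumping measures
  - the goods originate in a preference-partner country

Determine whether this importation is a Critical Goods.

Yes

Under paragraph 10: the goods are intended for re-export? no; the importer is an authorised economic operator? yes; the importer is not established in the territory? yes — 2 of 3 hold (need ≥2) → satisfied.
Under paragraph 7: the goods are intended for re-export? no; and the goods are for the importer's own use? yes; and the goods originate in a preference-partner country? yes. So the importation is not a Qualifying Importation.
Under paragraph 2: the goods have not undergone substantial transformation in the partner country? no; or Class-G Clearance (paragraph 10)? yes; or not a Qualifying Importation (paragraph 7)? yes. So the importation is a Critical Goods.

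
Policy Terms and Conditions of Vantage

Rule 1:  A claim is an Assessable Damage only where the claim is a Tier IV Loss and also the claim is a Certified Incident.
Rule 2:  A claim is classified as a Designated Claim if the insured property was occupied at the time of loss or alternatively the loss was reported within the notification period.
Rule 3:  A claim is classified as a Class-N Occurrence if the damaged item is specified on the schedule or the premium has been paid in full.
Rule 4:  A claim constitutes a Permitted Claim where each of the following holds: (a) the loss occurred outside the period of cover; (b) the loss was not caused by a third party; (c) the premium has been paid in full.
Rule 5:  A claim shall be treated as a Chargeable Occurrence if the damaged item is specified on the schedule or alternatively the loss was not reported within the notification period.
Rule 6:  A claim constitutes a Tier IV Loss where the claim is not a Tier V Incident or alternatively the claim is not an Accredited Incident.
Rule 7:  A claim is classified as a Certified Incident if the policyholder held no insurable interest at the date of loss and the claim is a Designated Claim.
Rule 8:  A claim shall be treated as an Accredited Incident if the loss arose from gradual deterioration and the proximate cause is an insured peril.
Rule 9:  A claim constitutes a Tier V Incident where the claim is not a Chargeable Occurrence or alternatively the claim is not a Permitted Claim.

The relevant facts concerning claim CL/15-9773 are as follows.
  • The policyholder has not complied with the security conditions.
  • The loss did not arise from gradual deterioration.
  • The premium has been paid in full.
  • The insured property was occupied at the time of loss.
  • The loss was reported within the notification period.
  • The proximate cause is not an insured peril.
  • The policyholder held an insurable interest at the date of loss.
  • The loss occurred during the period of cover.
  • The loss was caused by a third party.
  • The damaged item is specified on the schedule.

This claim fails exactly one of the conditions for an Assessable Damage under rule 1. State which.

Certified Incident

rule 5 — Chargeable Occurrence: [the damaged item is specified on the schedule? yes] OR [the loss was not reported within the notification period? no] → satisfied.
rule 4 — Permitted Claim: [the loss occurred outside the period of cover? no] AND [the loss was not caused by a third party? no] AND [the premium has been paid in full? yes] → not satisfied.
rule 9 — Tier V Incident: [not a Chargeable Occurrence (rule 5)? no] OR [not a Permitted Claim (rule 4)? yes] → satisfied.
rule 8 — Accredited Incident: [the loss arose from gradual deterioration? no] AND [the proximate cause is an insured peril? no] → not satisfied.
rule 6 — Tier IV Loss: [not a Tier V Incident (rule 9)? no] OR [not an Accredited Incident (rule 8)? yes] → satisfied.
rule 2 — Designated Claim: [the insured property was occupied at the time of loss? yes] OR [the loss was reported within the notification period? yes] → satisfied.
rule 7 — Certified Incident: [the policyholder held no insurable interest at the date of loss? no] AND [Designated Claim (rule 2)? yes] → not satisfied.
rule 1 — Assessable Damage: [Tier IV Loss (rule 6)? yes] AND [Certified Incident (rule 7)? no] → not satisfied.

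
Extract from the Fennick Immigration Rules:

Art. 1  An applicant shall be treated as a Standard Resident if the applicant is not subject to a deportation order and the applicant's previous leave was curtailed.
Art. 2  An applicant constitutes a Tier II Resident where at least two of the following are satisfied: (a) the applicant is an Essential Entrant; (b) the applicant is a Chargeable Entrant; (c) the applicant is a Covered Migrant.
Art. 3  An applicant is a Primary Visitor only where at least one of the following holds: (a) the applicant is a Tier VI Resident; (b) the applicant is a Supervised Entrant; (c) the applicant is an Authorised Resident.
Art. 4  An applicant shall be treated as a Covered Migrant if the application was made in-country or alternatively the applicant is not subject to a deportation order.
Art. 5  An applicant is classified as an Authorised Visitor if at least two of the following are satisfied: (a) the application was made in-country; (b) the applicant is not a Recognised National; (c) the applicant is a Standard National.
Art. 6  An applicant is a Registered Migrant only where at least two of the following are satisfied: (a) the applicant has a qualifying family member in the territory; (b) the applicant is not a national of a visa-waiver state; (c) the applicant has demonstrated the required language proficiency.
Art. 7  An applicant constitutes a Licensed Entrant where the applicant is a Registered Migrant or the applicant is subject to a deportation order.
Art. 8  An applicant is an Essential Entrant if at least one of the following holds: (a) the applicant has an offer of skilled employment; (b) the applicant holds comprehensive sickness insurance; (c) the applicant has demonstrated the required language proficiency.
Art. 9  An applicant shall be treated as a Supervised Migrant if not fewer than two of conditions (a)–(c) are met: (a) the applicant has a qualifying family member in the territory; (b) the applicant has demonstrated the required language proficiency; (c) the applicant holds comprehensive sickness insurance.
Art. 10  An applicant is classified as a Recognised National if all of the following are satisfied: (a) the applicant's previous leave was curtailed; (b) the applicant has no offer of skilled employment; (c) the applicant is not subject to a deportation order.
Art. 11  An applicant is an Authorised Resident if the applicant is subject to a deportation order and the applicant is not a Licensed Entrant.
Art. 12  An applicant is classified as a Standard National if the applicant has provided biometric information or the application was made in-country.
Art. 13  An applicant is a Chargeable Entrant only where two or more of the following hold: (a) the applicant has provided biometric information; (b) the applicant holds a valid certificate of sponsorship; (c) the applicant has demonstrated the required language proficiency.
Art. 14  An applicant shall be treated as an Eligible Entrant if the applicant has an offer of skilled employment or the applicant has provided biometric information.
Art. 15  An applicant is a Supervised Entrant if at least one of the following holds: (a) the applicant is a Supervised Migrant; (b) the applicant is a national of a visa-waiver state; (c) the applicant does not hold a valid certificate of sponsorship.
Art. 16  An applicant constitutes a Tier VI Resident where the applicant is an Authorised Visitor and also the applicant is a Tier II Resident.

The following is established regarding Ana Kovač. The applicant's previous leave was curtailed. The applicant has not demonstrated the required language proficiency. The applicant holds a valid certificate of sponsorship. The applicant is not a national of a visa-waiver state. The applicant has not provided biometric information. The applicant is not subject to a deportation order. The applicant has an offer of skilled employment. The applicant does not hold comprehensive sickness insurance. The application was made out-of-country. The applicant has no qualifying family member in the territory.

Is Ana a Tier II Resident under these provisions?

Yes

Under article 8: the applicant has an offer of skilled employment? yes; or the applicant holds comprehensive sickness insurance? no; or the applicant has demonstrated the required language proficiency? no. So the applicant is an Essential Entrant.
Under article 13: the applicant has provided biometric information? no; the applicant holds a valid certificate of sponsorship? yes; the applicant has demonstrated the required language proficiency? no — 1 of 3 hold (need ≥2) → not satisfied.
Under article 4: the application was made in-country? no; or the applicant is not subject to a deportation order? yes. So the applicant is a Covered Migrant.
Under article 2: Essential Entrant (article 8)? yes; Chargeable Entrant (article 13)? no; Covered Migrant (article 4)? yes — 2 of 3 hold (need ≥2) → satisfied.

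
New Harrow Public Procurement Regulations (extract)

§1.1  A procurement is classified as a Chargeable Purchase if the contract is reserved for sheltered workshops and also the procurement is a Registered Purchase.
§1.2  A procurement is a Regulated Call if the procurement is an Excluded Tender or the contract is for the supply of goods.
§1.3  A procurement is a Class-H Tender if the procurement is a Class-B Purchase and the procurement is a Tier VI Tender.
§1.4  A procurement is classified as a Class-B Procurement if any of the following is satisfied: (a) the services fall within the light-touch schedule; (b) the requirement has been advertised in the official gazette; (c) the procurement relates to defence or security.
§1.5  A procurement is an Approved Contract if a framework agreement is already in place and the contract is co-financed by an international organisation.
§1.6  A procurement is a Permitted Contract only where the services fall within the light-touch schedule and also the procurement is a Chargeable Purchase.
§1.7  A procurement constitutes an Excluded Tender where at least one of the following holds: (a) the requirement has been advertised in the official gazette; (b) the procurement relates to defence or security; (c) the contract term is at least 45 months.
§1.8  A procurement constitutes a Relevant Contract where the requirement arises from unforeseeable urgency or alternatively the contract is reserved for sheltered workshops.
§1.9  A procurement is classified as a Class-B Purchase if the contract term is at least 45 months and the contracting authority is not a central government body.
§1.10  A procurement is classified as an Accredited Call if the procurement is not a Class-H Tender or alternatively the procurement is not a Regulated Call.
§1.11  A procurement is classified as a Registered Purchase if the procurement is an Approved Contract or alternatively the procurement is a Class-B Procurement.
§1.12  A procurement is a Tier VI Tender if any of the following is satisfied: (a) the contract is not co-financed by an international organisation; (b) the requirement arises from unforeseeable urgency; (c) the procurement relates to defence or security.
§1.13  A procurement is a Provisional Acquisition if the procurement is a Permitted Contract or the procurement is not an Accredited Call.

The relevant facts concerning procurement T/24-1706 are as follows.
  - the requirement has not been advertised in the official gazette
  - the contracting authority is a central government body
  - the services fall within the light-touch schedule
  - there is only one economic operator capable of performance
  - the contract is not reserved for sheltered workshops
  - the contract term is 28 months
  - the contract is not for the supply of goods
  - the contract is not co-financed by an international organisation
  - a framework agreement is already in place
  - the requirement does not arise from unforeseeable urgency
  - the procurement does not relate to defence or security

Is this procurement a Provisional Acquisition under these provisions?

§1.5 — Approved Contract: [a framework agreement is already in place? yes] AND [the contract is co-financed by an international organisation? no] → not satisfied.
§1.4 — Class-B Procurement: [the services fall within the light-touch schedule? yes] OR [the requirement has been advertised in the official gazette? no] OR [the procurement relates to defence or security? no] → satisfied.
§1.11 — Registered Purchase: [Approved Contract (§1.5)? no] OR [Class-B Procurement (§1.4)? yes] → satisfied.
§1.1 — Chargeable Purchase: [the contract is reserved for sheltered workshops? no] AND [Registered Purchase (§1.11)? yes] → not satisfied.
§1.6 — Permitted Contract: [the services fall within the light-touch schedule? yes] AND [Chargeable Purchase (§1.1)? no] → not satisfied.
§1.9 — Class-B Purchase: [contract term: 28 months ≥ 45 months? no] AND [the contracting authority is not a central government body? no] → not satisfied.
§1.12 — Tier VI Tender: [the contract is not co-financed by an international organisation? yes] OR [the requirement arises from unforeseeable urgency? no] OR [the procurement relates to defence or security? no] → satisfied.
§1.3 — Class-H Tender: [Class-B Purchase (§1.9)? no] AND [Tier VI Tender (§1.12)? yes] → not satisfied.
§1.7 — Excluded Tender: [the requirement has been advertised in the official gazette? no] OR [the procurement relates to defence or security? no] OR [contract term: 28 months ≥ 45 months? no] → not satisfied.
§1.2 — Regulated Call: [Excluded Tender (§1.7)? no] OR [the contract is for the supply of goods? no] → not satisfied.
§1.10 — Accredited Call: [not a Class-H Tender (§1.3)? yes] OR [not a Regulated Call (§1.2)? yes] → satisfied.
§1.13 — Provisional Acquisition: [Permitted Contract (§1.6)? no] OR [not an Accredited Call (§1.10)? no] → not satisfied.

No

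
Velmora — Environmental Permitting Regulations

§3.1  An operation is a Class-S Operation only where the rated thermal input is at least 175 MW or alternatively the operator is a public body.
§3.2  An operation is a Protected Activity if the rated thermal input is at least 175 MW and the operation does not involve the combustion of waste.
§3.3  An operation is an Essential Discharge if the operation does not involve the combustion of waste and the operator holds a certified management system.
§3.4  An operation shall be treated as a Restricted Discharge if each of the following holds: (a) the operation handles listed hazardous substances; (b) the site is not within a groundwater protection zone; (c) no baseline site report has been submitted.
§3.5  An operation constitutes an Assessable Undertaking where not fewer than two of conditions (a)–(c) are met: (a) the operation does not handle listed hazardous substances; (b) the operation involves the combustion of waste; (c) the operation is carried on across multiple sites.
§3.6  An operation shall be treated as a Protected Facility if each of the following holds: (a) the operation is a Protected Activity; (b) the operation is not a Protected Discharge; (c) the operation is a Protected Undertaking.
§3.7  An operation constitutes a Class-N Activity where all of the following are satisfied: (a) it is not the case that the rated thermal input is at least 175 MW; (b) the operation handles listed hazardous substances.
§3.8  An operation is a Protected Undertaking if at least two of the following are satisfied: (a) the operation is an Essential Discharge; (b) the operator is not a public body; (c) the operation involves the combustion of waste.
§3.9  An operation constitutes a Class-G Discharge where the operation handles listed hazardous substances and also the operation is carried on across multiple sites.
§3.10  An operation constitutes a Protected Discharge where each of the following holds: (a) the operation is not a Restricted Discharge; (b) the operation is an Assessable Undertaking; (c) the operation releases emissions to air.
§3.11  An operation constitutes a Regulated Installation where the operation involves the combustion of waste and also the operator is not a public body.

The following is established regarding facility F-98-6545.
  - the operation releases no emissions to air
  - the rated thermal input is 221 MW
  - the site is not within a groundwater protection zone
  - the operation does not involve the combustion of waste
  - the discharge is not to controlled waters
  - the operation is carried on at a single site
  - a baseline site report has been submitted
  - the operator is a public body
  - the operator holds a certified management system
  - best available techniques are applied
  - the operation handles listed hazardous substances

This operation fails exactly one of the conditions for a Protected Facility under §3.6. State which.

§3.2 — Protected Activity: [rated thermal input: 221 MW ≥ 175 MW? yes] AND [the operation does not involve the combustion of waste? yes] → satisfied.
§3.4 — Restricted Discharge: [the operation handles listed hazardous substances? yes] AND [the site is not within a groundwater protection zone? yes] AND [no baseline site report has been submitted? no] → not satisfied.
§3.5 — Assessable Undertaking: the operation does not handle listed hazardous substances? no; the operation involves the combustion of waste? no; the operation is carried on across multiple sites? no — 0 of 3 hold (need ≥2) → not satisfied.
§3.10 — Protected Discharge: [not a Restricted Discharge (§3.4)? yes] AND [Assessable Undertaking (§3.5)? no] AND [the operation releases emissions to air? no] → not satisfied.
§3.3 — Essential Discharge: [the operation does not involve the combustion of waste? yes] AND [the operator holds a certified management system? yes] → satisfied.
§3.8 — Protected Undertaking: Essential Discharge (§3.3)? yes; the operator is not a public body? no; the operation involves the combustion of waste? no — 1 of 3 hold (need ≥2) → not satisfied.
§3.6 — Protected Facility: [Protected Activity (§3.2)? yes] AND [not a Protected Discharge (§3.10)? yes] AND [Protected Undertaking (§3.8)? no] → not satisfied.

Protected Undertaking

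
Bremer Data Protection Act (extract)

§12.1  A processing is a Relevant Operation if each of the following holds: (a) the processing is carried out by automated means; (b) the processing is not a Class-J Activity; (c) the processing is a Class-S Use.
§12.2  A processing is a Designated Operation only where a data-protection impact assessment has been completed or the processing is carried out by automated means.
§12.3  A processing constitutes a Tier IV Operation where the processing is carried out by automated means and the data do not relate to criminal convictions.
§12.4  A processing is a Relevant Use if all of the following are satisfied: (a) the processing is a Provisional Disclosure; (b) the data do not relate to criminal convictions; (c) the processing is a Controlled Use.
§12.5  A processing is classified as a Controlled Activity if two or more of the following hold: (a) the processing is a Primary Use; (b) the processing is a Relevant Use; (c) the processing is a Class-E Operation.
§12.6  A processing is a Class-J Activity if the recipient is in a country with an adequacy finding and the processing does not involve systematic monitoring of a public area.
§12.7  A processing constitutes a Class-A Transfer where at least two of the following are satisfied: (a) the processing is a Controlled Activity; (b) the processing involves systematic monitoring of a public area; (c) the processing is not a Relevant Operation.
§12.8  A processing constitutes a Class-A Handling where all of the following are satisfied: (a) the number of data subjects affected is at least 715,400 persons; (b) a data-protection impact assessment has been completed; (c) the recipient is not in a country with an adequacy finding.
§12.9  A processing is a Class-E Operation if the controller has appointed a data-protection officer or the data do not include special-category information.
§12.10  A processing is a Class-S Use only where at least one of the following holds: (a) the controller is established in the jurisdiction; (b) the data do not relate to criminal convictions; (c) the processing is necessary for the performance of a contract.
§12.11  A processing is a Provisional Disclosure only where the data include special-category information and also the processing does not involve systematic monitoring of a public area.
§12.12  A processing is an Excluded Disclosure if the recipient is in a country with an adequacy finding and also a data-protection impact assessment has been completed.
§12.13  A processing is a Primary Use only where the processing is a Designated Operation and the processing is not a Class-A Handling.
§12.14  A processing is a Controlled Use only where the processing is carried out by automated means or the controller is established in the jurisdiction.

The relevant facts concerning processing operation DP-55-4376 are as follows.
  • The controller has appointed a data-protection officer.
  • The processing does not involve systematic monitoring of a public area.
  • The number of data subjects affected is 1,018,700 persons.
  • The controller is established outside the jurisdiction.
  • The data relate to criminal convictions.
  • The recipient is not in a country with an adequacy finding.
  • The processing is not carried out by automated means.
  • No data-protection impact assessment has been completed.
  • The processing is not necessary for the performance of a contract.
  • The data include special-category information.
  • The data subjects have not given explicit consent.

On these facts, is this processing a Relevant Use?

No

§12.11 — Provisional Disclosure: [the data include special-category information? yes] AND [the processing does not involve systematic monitoring of a public area? yes] → satisfied.
§12.14 — Controlled Use: [the processing is carried out by automated means? no] OR [the controller is established in the jurisdiction? no] → not satisfied.
§12.4 — Relevant Use: [Provisional Disclosure (§12.11)? yes] AND [the data do not relate to criminal convictions? no] AND [Controlled Use (§12.14)? no] → not satisfied.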